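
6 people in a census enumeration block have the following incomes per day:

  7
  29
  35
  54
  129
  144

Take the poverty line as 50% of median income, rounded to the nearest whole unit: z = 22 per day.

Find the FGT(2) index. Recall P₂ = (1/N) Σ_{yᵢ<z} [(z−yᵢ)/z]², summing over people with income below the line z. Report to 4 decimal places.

Below the line: 7 (q = 1 of N = 6).
Normalized shortfalls: (22−7)/22 = 0.6818.
Squared: 0.4649.
Sum = 0.464876; P₂ = 0.464876 / 6 = 0.0775.

0.0775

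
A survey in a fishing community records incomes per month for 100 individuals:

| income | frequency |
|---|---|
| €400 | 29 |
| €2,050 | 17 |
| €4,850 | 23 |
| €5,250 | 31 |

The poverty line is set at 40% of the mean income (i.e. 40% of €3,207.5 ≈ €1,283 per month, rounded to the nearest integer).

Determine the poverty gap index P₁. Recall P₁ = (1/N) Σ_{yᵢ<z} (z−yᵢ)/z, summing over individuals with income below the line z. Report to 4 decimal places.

0.1996

Poor units: 29×€400 (q = 29 of N = 100).
Gap ratios (z−y)/z: (1283−400)/1283 = 0.6882 (×29).
Σ = 19.958691. Dividing by the full population N = 100 gives P₁ = 0.1996.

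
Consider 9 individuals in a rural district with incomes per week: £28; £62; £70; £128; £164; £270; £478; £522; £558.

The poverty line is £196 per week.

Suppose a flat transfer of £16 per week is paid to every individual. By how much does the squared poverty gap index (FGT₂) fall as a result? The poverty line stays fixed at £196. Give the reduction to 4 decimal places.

Before: below the line — £28, £62, £70, £128, £164; squared poverty gap index (FGT₂) = 0.195821.
After the £16 transfer: below the line — £44, £78, £86, £144, £180; squared poverty gap index (FGT₂) = 0.150655.
Reduction = 0.195821 − 0.150655 = 0.0452.

0.0452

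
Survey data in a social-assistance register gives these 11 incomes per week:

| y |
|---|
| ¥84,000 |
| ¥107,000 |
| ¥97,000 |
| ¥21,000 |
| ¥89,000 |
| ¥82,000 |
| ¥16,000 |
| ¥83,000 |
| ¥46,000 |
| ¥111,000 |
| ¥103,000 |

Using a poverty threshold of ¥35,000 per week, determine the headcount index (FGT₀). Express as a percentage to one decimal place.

2 of the 11 individuals have income below ¥35,000.
H = 2/11 = 18.2%.

18.2%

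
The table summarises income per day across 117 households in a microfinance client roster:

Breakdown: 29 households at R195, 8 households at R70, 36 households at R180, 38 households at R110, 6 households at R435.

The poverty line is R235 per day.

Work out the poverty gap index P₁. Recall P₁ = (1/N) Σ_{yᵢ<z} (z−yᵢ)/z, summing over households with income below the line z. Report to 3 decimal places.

Below the line: 8×R70, 38×R110, 36×R180, 29×R195 (q = 111 of N = 117).
Normalized shortfalls: (235−70)/235 = 0.7021 (×8); (235−110)/235 = 0.5319 (×38); (235−180)/235 = 0.2340 (×36); (235−195)/235 = 0.1702 (×29).
Σ = 39.191489. Dividing by the full population N = 117 gives P₁ = 0.335.

0.335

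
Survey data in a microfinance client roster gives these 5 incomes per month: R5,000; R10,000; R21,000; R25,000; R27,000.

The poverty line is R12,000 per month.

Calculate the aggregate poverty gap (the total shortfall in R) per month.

R9,000

Incomes under z: R5,000, R10,000 (q = 2 of N = 5).
Individual gaps: 12000−5000 = 7000; 12000−10000 = 2000.
Aggregate gap = R9,000.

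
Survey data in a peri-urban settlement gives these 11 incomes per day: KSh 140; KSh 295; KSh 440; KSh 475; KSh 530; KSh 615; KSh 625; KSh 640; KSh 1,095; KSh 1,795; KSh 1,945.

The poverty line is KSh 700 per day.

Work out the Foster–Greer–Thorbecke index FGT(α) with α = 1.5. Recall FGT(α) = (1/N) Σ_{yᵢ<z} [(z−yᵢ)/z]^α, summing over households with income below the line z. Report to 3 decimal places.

0.162

Below the line: KSh 140, KSh 295, KSh 440, KSh 475, KSh 530, KSh 615, KSh 625, KSh 640 (q = 8 of N = 11).
Gap ratios (z−y)/z: (700−140)/700 = 0.8000; (700−295)/700 = 0.5786; (700−440)/700 = 0.3714; (700−475)/700 = 0.3214; (700−530)/700 = 0.2429; (700−615)/700 = 0.1214; (700−625)/700 = 0.1071; (700−640)/700 = 0.0857.
Raised to α = 1.5: 0.71554; 0.44008; 0.22637; 0.18223; 0.11968; 0.04231; 0.03507; 0.02509.
Sum = 1.786386; FGT(1.5) = 1.786386 / 11 = 0.162.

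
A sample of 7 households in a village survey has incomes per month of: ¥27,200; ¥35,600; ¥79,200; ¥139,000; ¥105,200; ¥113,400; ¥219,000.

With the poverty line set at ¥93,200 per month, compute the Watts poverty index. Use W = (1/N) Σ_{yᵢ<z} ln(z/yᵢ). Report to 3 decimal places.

Poor units: ¥27,200, ¥35,600, ¥79,200 (q = 3 of N = 7).
Log gaps: ln(93200/27200) = 1.2315; ln(93200/35600) = 0.9624; ln(93200/79200) = 0.1628.
W = 2.356704 / 7 = 0.337.

0.337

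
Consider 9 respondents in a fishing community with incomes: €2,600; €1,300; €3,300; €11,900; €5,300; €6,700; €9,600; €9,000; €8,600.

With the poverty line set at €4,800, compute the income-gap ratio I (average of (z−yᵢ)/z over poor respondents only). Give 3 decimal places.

0.500

Incomes under z: €1,300, €2,600, €3,300 (q = 3 of N = 9).
Relative gaps: 0.7292, 0.4583, 0.3125; sum = 1.500000.
I averages over the q = 3 poor units only: 1.500000 / 3 = 0.500.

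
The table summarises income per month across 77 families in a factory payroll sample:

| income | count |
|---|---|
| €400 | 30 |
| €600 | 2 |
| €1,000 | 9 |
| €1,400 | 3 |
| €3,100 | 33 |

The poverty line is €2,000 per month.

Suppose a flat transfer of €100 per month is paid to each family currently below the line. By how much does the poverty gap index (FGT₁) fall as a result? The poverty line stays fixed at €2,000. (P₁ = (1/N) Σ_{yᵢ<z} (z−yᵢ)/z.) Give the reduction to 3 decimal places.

0.029

Before: below the line — 30×€400, 2×€600, 9×€1,000, 3×€1,400; poverty gap index (FGT₁) = 0.40000.
After the €100 transfer: below the line — 30×€500, 2×€700, 9×€1,100, 3×€1,500; poverty gap index (FGT₁) = 0.37143.
Reduction = 0.40000 − 0.37143 = 0.029.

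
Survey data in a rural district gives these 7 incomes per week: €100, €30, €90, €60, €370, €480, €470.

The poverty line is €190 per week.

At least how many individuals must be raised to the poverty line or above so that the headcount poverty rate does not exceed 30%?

4 of the 7 individuals are poor, so H = 4/7 = 0.571.
A headcount ratio of at most 30% allows at most ⌊0.30 × 7⌋ = 2 poor individuals.
So at least 4 − 2 = 2 must be lifted.

2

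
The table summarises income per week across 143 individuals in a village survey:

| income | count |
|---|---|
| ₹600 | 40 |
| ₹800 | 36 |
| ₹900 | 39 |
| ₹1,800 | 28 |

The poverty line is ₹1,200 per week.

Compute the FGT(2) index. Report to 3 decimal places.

0.115

Below the line: 40×₹600, 36×₹800, 39×₹900 (q = 115 of N = 143).
Normalized shortfalls: (1200−600)/1200 = 0.5000 (×40); (1200−800)/1200 = 0.3333 (×36); (1200−900)/1200 = 0.2500 (×39).
Squared: 0.2500 (×40); 0.1111 (×36); 0.0625 (×39).
Sum = 16.437500; P₂ = 16.437500 / 143 = 0.115.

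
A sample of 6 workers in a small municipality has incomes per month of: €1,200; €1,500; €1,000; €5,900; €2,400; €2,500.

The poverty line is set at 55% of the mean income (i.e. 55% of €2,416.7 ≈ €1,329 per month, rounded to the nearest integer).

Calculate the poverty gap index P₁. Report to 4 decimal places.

0.0574

Poor units: €1,000, €1,200 (q = 2 of N = 6).
Shortfall ratios: (1329−1000)/1329 = 0.2476; (1329−1200)/1329 = 0.0971.
Sum of shortfalls = 0.344620; P₁ averages over all N: 0.344620 / 6 = 0.0574.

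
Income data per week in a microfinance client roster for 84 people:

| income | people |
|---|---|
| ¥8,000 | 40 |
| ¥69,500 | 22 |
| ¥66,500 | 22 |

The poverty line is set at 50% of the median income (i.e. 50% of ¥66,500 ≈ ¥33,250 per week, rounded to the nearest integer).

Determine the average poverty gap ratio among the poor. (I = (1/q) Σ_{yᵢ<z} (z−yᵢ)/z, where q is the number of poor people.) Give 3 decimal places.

Below the line: 40×¥8,000 (q = 40 of N = 84).
Relative gaps: 0.7594 (×40); sum = 30.375940.
The income-gap ratio divides by q (the poor only): 30.375940 / 40 = 0.759.

0.759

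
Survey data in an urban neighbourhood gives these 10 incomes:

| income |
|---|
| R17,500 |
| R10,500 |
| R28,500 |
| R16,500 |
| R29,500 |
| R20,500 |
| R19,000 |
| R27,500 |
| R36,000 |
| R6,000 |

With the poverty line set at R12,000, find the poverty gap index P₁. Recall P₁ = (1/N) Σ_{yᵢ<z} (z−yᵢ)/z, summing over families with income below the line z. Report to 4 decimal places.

0.0625

Poor units: R6,000, R10,500 (q = 2 of N = 10).
Normalized shortfalls: (12000−6000)/12000 = 0.5000; (12000−10500)/12000 = 0.1250.
Sum of shortfalls = 0.625000; P₁ averages over all N: 0.625000 / 10 = 0.0625.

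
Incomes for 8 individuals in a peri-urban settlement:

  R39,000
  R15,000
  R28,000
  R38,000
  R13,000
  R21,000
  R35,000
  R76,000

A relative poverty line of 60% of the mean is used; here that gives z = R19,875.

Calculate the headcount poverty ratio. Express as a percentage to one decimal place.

2 of the 8 individuals have income below R19,875.
H = 2/8 = 25.0%.

25.0%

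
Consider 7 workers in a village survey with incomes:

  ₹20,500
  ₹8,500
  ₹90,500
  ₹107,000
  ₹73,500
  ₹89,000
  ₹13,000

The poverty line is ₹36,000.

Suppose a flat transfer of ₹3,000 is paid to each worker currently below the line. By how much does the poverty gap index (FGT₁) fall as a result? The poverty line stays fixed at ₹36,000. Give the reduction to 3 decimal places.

0.036

Before: below the line — ₹8,500, ₹13,000, ₹20,500; poverty gap index (FGT₁) = 0.26190.
After the ₹3,000 transfer: below the line — ₹11,500, ₹16,000, ₹23,500; poverty gap index (FGT₁) = 0.22619.
Reduction = 0.26190 − 0.22619 = 0.036.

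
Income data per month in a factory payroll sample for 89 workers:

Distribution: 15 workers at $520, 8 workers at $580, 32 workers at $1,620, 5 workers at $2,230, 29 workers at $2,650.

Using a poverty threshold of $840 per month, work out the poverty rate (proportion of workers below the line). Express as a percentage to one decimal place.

23 of the 89 workers have income below $840.
H = 23/89 = 25.8%.

25.8%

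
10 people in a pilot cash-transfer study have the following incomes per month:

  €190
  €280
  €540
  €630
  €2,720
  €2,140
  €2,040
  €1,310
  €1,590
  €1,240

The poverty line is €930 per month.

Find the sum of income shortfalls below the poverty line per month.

€2,080

Poor units: €190, €280, €540, €630 (q = 4 of N = 10).
Individual gaps: 930−190 = 740; 930−280 = 650; 930−540 = 390; 930−630 = 300.
Aggregate gap = €2,080.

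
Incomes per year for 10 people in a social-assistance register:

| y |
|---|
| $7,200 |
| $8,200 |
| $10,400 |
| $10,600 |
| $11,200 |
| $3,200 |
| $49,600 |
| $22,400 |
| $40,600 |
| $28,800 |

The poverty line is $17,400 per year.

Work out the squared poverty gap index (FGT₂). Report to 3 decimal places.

Poor units: $3,200, $7,200, $8,200, $10,400, $10,600, $11,200 (q = 6 of N = 10).
Relative gaps: (17400−3200)/17400 = 0.8161; (17400−7200)/17400 = 0.5862; (17400−8200)/17400 = 0.5287; (17400−10400)/17400 = 0.4023; (17400−10600)/17400 = 0.3908; (17400−11200)/17400 = 0.3563.
Squared: 0.6660; 0.3436; 0.2796; 0.1618; 0.1527; 0.1270.
Sum = 1.730744; P₂ = 1.730744 / 10 = 0.173.

0.173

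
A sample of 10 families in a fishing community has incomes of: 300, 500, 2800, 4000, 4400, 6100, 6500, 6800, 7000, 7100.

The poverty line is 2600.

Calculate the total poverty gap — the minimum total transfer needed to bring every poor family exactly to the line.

Below z: 300, 500 (q = 2 of N = 10).
Individual gaps: 2600−300 = 2300; 2600−500 = 2100.
Aggregate gap = 4400.

4400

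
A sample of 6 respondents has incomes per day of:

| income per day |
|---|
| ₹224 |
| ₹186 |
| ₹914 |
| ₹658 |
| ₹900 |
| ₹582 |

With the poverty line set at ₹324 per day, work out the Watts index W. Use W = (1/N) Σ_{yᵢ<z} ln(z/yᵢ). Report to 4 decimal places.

0.1540

Below z: ₹186, ₹224 (q = 2 of N = 6).
ln(z/y) terms: ln(324/186) = 0.5550; ln(324/224) = 0.3691.
W = 0.924094 / 6 = 0.1540.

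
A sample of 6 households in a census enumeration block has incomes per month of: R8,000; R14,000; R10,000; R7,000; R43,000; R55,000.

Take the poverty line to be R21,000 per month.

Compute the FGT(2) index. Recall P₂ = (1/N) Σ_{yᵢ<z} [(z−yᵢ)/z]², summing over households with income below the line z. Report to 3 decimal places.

Poor units: R7,000, R8,000, R10,000, R14,000 (q = 4 of N = 6).
Gap ratios (z−y)/z: (21000−7000)/21000 = 0.6667; (21000−8000)/21000 = 0.6190; (21000−10000)/21000 = 0.5238; (21000−14000)/21000 = 0.3333.
Squared: 0.4444; 0.3832; 0.2744; 0.1111.
Sum = 1.213152; P₂ = 1.213152 / 6 = 0.202.

0.202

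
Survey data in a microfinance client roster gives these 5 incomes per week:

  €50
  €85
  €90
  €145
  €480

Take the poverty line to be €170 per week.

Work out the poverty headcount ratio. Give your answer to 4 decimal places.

0.8000

4 of the 5 families have income below €170.
H = 4/5 = 0.8000.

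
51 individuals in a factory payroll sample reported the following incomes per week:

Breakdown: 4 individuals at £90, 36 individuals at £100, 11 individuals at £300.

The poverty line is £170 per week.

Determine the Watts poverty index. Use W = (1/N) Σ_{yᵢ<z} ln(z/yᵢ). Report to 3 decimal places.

Below the line: 4×£90, 36×£100 (q = 40 of N = 51).
Log shortfalls: ln(170/90) = 0.6360 (×4); ln(170/100) = 0.5306 (×36).
W = 21.646572 / 51 = 0.424.

0.424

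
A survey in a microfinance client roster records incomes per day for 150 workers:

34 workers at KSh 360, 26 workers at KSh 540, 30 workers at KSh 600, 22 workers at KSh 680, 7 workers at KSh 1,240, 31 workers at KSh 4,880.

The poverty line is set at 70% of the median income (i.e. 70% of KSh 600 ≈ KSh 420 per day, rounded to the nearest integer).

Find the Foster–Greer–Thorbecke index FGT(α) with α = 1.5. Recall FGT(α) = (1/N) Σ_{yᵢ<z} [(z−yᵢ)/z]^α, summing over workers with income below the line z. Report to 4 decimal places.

0.0122

Below z: 34×KSh 360 (q = 34 of N = 150).
Relative gaps: (420−360)/420 = 0.1429 (×34).
Raised to α = 1.5: 0.05399 (×34).
Sum = 1.835827; FGT(1.5) = 1.835827 / 150 = 0.0122.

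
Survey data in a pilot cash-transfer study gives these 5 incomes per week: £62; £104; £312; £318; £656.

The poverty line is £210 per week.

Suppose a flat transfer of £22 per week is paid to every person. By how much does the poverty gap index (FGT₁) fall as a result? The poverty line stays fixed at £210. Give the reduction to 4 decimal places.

0.0419

Before: below the line — £62, £104; poverty gap index (FGT₁) = 0.241905.
After the £22 transfer: below the line — £84, £126; poverty gap index (FGT₁) = 0.200000.
Reduction = 0.241905 − 0.200000 = 0.0419.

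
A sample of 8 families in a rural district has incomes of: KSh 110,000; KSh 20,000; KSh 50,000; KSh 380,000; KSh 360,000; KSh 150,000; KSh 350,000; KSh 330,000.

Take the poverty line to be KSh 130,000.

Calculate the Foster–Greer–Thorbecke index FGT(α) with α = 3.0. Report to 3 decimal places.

0.105

Poor units: KSh 20,000, KSh 50,000, KSh 110,000 (q = 3 of N = 8).
Relative gaps: (130000−20000)/130000 = 0.8462; (130000−50000)/130000 = 0.6154; (130000−110000)/130000 = 0.1538.
Raised to α = 3.0: 0.60583; 0.23305; 0.00364.
Sum = 0.842513; FGT(3.0) = 0.842513 / 8 = 0.105.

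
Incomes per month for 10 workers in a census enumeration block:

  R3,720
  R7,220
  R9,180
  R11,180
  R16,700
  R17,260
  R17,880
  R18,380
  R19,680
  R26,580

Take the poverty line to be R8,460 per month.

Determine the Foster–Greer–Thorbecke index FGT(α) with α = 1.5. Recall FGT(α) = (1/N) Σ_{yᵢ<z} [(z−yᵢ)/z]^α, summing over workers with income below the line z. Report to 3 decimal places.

0.048

Below z: R3,720, R7,220 (q = 2 of N = 10).
Relative gaps: (8460−3720)/8460 = 0.5603; (8460−7220)/8460 = 0.1466.
Raised to α = 1.5: 0.41938; 0.05611.
Sum = 0.475499; FGT(1.5) = 0.475499 / 10 = 0.048.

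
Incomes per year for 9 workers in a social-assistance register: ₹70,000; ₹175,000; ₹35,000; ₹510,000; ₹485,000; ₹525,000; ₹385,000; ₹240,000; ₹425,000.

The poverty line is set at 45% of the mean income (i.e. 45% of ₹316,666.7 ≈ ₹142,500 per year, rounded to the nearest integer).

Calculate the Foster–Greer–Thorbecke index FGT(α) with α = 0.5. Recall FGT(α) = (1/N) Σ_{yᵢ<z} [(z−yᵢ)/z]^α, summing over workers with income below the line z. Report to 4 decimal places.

0.1758

Incomes under z: ₹35,000, ₹70,000 (q = 2 of N = 9).
Shortfall ratios: (142500−35000)/142500 = 0.7544; (142500−70000)/142500 = 0.5088.
Raised to α = 0.5: 0.86855; 0.71328.
Sum = 1.581836; FGT(0.5) = 1.581836 / 9 = 0.1758.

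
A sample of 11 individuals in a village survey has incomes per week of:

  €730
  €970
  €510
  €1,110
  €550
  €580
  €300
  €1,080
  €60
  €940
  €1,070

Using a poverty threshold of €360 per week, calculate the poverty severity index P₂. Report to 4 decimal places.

Below the line: €60, €300 (q = 2 of N = 11).
Relative gaps: (360−60)/360 = 0.8333; (360−300)/360 = 0.1667.
Squared: 0.6944; 0.0278.
Sum = 0.722222; P₂ = 0.722222 / 11 = 0.0657.

0.0657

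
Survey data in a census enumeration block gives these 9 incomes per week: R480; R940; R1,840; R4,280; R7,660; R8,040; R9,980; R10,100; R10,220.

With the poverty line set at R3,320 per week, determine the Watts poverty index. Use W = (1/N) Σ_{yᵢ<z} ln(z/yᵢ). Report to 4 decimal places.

Below the line: R480, R940, R1,840 (q = 3 of N = 9).
ln(z/y) terms: ln(3320/480) = 1.9339; ln(3320/940) = 1.2618; ln(3320/1840) = 0.5902.
W = 3.785973 / 9 = 0.4207.

0.4207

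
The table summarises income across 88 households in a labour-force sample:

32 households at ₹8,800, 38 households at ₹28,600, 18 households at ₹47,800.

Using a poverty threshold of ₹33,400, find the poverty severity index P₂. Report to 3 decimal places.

0.206

Incomes under z: 32×₹8,800, 38×₹28,600 (q = 70 of N = 88).
Gap ratios (z−y)/z: (33400−8800)/33400 = 0.7365 (×32); (33400−28600)/33400 = 0.1437 (×38).
Squared: 0.5425 (×32); 0.0207 (×38).
Sum = 18.143928; P₂ = 18.143928 / 88 = 0.206.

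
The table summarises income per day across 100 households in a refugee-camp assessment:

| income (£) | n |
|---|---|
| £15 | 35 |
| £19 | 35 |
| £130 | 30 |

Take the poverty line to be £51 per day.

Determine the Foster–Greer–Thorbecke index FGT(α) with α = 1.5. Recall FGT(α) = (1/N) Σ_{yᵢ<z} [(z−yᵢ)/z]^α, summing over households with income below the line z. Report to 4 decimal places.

Below z: 35×£15, 35×£19 (q = 70 of N = 100).
Gap ratios (z−y)/z: (51−15)/51 = 0.7059 (×35); (51−19)/51 = 0.6275 (×35).
Raised to α = 1.5: 0.59306 (×35); 0.49702 (×35).
Sum = 38.152626; FGT(1.5) = 38.152626 / 100 = 0.3815.

0.3815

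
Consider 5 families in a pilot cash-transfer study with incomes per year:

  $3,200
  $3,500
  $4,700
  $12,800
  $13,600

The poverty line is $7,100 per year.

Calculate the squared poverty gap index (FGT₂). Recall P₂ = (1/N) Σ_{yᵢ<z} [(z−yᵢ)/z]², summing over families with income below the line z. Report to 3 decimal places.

Incomes under z: $3,200, $3,500, $4,700 (q = 3 of N = 5).
Shortfall ratios: (7100−3200)/7100 = 0.5493; (7100−3500)/7100 = 0.5070; (7100−4700)/7100 = 0.3380.
Squared: 0.3017; 0.2571; 0.1143.
Sum = 0.673081; P₂ = 0.673081 / 5 = 0.135.

0.135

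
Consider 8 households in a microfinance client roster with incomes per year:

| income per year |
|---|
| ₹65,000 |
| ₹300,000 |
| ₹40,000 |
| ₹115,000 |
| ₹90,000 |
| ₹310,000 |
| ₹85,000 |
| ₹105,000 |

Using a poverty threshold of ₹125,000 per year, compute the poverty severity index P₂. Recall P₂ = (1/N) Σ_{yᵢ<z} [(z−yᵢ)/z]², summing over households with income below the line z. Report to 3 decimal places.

0.113

Incomes under z: ₹40,000, ₹65,000, ₹85,000, ₹90,000, ₹105,000, ₹115,000 (q = 6 of N = 8).
Shortfall ratios: (125000−40000)/125000 = 0.6800; (125000−65000)/125000 = 0.4800; (125000−85000)/125000 = 0.3200; (125000−90000)/125000 = 0.2800; (125000−105000)/125000 = 0.1600; (125000−115000)/125000 = 0.0800.
Squared: 0.4624; 0.2304; 0.1024; 0.0784; 0.0256; 0.0064.
Sum = 0.905600; P₂ = 0.905600 / 8 = 0.113.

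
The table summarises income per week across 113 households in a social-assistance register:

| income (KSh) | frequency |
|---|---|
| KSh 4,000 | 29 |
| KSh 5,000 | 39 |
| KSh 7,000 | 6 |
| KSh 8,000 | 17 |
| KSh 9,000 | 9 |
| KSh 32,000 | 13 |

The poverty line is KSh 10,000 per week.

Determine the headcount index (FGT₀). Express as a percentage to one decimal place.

88.5%

100 of the 113 households have income below KSh 10,000.
H = 100/113 = 88.5%.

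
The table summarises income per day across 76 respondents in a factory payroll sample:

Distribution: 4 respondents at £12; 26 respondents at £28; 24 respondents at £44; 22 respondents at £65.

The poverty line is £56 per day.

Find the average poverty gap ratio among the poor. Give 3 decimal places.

Below z: 4×£12, 26×£28, 24×£44 (q = 54 of N = 76).
Shortfall ratios (z−y)/z: 0.7857 (×4), 0.5000 (×26), 0.2143 (×24); sum = 21.285714.
The income-gap ratio divides by q (the poor only): 21.285714 / 54 = 0.394.

0.394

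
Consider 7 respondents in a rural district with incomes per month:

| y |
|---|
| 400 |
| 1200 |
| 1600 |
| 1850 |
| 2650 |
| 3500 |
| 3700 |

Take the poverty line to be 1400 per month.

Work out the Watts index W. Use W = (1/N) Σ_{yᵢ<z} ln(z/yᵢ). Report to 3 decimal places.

0.201

Below the line: 400, 1200 (q = 2 of N = 7).
Log shortfalls: ln(1400/400) = 1.2528; ln(1400/1200) = 0.1542.
W = 1.406914 / 7 = 0.201.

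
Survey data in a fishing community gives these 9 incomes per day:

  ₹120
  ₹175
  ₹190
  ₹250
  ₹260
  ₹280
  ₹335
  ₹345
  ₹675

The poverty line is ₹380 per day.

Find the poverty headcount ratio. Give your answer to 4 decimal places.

0.8889

8 of the 9 workers have income below ₹380.
H = 8/9 = 0.8889.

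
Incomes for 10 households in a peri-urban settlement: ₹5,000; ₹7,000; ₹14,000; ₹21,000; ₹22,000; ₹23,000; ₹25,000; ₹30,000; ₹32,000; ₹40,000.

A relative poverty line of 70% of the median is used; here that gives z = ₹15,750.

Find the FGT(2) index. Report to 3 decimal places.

Below z: ₹5,000, ₹7,000, ₹14,000 (q = 3 of N = 10).
Relative gaps: (15750−5000)/15750 = 0.6825; (15750−7000)/15750 = 0.5556; (15750−14000)/15750 = 0.1111.
Squared: 0.4659; 0.3086; 0.0123.
Sum = 0.786848; P₂ = 0.786848 / 10 = 0.079.

0.079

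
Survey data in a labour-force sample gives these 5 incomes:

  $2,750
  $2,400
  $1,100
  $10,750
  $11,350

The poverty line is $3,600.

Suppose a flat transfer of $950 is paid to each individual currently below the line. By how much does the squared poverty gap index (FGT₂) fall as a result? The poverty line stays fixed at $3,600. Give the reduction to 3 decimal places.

0.092

Before: below the line — $1,100, $2,400, $2,750; squared poverty gap index (FGT₂) = 0.12982.
After the $950 transfer: below the line — $2,050, $3,350; squared poverty gap index (FGT₂) = 0.03804.
Reduction = 0.12982 − 0.03804 = 0.092.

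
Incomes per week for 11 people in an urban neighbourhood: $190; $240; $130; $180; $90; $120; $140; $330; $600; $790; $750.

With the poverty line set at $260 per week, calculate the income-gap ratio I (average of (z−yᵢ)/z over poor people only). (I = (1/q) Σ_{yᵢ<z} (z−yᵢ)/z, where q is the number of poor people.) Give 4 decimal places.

Incomes under z: $90, $120, $130, $140, $180, $190, $240 (q = 7 of N = 11).
Relative gaps: 0.6538, 0.5385, 0.5000, 0.4615, 0.3077, 0.2692, 0.0769; sum = 2.807692.
I averages over the q = 7 poor units only: 2.807692 / 7 = 0.4011.

0.4011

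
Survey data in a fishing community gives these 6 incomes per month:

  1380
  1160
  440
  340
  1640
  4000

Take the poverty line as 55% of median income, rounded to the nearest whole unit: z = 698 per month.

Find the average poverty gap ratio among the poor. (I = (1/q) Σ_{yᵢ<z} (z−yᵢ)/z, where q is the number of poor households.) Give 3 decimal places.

0.441

Poor units: 340, 440 (q = 2 of N = 6).
Relative gaps: 0.5129, 0.3696; sum = 0.882521.
The income-gap ratio divides by q (the poor only): 0.882521 / 2 = 0.441.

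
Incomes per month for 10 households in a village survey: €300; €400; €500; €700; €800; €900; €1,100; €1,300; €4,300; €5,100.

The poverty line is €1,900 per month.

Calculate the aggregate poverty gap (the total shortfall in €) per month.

Poor units: €300, €400, €500, €700, €800, €900, €1,100, €1,300 (q = 8 of N = 10).
Individual gaps: 1900−300 = 1600; 1900−400 = 1500; 1900−500 = 1400; 1900−700 = 1200; 1900−800 = 1100; 1900−900 = 1000; 1900−1100 = 800; 1900−1300 = 600.
Aggregate gap = €9,200.

€9,200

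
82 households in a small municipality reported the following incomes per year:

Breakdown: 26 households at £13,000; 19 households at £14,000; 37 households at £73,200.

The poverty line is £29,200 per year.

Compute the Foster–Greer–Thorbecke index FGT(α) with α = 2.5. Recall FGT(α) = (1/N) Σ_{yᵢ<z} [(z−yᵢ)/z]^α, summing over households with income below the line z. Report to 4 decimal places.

Below the line: 26×£13,000, 19×£14,000 (q = 45 of N = 82).
Gap ratios (z−y)/z: (29200−13000)/29200 = 0.5548 (×26); (29200−14000)/29200 = 0.5205 (×19).
Raised to α = 2.5: 0.22926 (×26); 0.19550 (×19).
Sum = 9.675333; FGT(2.5) = 9.675333 / 82 = 0.1180.

0.1180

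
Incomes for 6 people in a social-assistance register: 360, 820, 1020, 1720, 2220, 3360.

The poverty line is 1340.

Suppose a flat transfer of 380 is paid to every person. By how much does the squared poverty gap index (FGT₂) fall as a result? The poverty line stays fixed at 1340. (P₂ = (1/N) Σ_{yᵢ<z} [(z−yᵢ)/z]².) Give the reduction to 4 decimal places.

Before: below the line — 360, 820, 1020; squared poverty gap index (FGT₂) = 0.123747.
After the 380 transfer: below the line — 740, 1200; squared poverty gap index (FGT₂) = 0.035234.
Reduction = 0.123747 − 0.035234 = 0.0885.

0.0885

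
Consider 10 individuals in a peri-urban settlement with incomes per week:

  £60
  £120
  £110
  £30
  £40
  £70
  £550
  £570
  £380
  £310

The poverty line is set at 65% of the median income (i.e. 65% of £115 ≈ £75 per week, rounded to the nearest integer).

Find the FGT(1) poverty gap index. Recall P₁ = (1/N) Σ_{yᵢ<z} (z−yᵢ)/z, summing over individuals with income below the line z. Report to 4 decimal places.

0.1333

Below z: £30, £40, £60, £70 (q = 4 of N = 10).
Shortfall ratios: (75−30)/75 = 0.6000; (75−40)/75 = 0.4667; (75−60)/75 = 0.2000; (75−70)/75 = 0.0667.
Σ = 1.333333. Dividing by the full population N = 10 gives P₁ = 0.1333.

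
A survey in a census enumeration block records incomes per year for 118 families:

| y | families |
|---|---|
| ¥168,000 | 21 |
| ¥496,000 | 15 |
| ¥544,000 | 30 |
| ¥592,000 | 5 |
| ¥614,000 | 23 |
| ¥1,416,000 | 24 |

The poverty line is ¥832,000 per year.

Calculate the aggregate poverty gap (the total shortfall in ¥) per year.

Below z: 21×¥168,000, 15×¥496,000, 30×¥544,000, 5×¥592,000, 23×¥614,000 (q = 94 of N = 118).
Individual gaps: 21×(832000−168000) = 13944000; 15×(832000−496000) = 5040000; 30×(832000−544000) = 8640000; 5×(832000−592000) = 1200000; 23×(832000−614000) = 5014000.
Aggregate gap = ¥33,838,000.

¥33,838,000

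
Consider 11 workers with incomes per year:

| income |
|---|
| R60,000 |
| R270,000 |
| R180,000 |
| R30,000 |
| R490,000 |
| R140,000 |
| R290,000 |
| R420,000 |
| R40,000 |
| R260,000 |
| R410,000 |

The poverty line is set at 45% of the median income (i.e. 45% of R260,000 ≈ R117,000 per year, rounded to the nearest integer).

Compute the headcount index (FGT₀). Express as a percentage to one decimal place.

3 of the 11 workers have income below R117,000.
H = 3/11 = 27.3%.

27.3%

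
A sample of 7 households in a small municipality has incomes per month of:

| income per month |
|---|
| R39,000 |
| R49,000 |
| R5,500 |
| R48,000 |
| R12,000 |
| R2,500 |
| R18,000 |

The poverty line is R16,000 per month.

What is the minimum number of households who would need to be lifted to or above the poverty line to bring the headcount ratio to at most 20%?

Currently q = 3 of N = 7 are below the line (H = 0.429).
A headcount ratio of at most 20% allows at most ⌊0.20 × 7⌋ = 1 poor households.
So at least 3 − 1 = 2 must be lifted.

2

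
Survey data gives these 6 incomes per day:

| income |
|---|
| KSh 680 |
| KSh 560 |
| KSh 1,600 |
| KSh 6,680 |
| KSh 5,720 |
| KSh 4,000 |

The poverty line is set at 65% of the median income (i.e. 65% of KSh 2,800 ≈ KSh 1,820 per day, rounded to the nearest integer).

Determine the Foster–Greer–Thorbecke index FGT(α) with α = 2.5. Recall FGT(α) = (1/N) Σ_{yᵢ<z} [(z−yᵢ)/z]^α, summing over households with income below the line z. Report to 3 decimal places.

0.119

Incomes under z: KSh 560, KSh 680, KSh 1,600 (q = 3 of N = 6).
Gap ratios (z−y)/z: (1820−560)/1820 = 0.6923; (1820−680)/1820 = 0.6264; (1820−1600)/1820 = 0.1209.
Raised to α = 2.5: 0.39879; 0.31052; 0.00508.
Sum = 0.714389; FGT(2.5) = 0.714389 / 6 = 0.119.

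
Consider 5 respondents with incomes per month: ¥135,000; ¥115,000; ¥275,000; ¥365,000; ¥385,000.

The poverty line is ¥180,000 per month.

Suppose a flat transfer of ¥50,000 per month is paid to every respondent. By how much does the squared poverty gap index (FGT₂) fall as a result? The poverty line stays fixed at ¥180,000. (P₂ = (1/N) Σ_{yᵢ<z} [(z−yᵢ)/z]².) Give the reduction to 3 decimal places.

Before: below the line — ¥115,000, ¥135,000; squared poverty gap index (FGT₂) = 0.03858.
After the ¥50,000 transfer: below the line — ¥165,000; squared poverty gap index (FGT₂) = 0.00139.
Reduction = 0.03858 − 0.00139 = 0.037.

0.037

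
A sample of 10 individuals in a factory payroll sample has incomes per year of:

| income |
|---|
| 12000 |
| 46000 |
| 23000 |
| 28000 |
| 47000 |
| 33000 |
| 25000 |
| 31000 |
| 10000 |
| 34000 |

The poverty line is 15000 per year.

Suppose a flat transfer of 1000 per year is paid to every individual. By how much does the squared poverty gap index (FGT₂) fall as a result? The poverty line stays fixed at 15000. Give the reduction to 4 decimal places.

Before: below the line — 10000, 12000; squared poverty gap index (FGT₂) = 0.015111.
After the 1000 transfer: below the line — 11000, 13000; squared poverty gap index (FGT₂) = 0.008889.
Reduction = 0.015111 − 0.008889 = 0.0062.

0.0062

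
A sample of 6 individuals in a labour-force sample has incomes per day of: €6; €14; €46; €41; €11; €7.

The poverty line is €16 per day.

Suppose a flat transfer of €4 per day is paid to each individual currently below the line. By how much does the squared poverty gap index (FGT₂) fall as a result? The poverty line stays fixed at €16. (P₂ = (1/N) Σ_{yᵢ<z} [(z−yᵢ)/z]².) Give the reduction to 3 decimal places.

Before: below the line — €6, €7, €11, €14; squared poverty gap index (FGT₂) = 0.13672.
After the €4 transfer: below the line — €10, €11, €15; squared poverty gap index (FGT₂) = 0.04036.
Reduction = 0.13672 − 0.04036 = 0.096.

0.096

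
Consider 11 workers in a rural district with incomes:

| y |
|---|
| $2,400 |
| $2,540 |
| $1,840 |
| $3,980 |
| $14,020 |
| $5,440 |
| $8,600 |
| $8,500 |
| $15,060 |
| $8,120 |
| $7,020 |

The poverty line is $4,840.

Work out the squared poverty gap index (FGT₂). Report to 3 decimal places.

Below the line: $1,840, $2,400, $2,540, $3,980 (q = 4 of N = 11).
Normalized shortfalls: (4840−1840)/4840 = 0.6198; (4840−2400)/4840 = 0.5041; (4840−2540)/4840 = 0.4752; (4840−3980)/4840 = 0.1777.
Squared: 0.3842; 0.2541; 0.2258; 0.0316.
Sum = 0.895738; P₂ = 0.895738 / 11 = 0.081.

0.081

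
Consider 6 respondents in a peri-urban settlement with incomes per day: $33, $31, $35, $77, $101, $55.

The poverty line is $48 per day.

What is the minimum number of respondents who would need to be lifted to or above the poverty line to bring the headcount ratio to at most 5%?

Currently q = 3 of N = 6 are below the line (H = 0.500).
A headcount ratio of at most 5% allows at most ⌊0.05 × 6⌋ = 0 poor respondents.
So at least 3 − 0 = 3 must be lifted.

3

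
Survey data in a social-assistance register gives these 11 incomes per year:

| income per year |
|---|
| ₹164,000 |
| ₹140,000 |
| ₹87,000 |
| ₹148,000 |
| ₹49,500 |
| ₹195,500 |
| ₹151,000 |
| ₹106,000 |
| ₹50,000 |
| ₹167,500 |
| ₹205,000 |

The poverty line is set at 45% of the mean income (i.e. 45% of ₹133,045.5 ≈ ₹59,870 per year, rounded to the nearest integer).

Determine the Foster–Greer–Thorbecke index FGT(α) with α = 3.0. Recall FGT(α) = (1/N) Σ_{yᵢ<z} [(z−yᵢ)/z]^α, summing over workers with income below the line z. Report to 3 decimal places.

Below z: ₹49,500, ₹50,000 (q = 2 of N = 11).
Gap ratios (z−y)/z: (59870−49500)/59870 = 0.1732; (59870−50000)/59870 = 0.1649.
Raised to α = 3.0: 0.00520; 0.00448.
Sum = 0.009677; FGT(3.0) = 0.009677 / 11 = 0.001.

0.001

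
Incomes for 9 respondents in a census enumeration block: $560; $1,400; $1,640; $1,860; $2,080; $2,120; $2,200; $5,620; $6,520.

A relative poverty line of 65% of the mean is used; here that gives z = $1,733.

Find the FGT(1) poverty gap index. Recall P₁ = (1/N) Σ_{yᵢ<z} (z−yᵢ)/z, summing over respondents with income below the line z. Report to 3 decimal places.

Below the line: $560, $1,400, $1,640 (q = 3 of N = 9).
Gap ratios (z−y)/z: (1733−560)/1733 = 0.6769; (1733−1400)/1733 = 0.1922; (1733−1640)/1733 = 0.0537.
Sum of shortfalls = 0.922677; P₁ averages over all N: 0.922677 / 9 = 0.103.

0.103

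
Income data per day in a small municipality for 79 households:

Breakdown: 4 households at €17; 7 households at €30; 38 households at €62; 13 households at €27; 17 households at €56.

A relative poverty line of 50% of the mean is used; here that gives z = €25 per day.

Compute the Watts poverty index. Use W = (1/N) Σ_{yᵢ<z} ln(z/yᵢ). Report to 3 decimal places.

0.020

Below the line: 4×€17 (q = 4 of N = 79).
Log shortfalls: ln(25/17) = 0.3857 (×4).
W = 1.542650 / 79 = 0.020.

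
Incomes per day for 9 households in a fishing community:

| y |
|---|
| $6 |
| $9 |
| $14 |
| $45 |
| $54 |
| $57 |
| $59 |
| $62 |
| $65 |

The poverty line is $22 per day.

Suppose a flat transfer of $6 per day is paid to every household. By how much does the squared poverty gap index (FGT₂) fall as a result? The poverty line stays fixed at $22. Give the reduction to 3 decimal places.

Before: below the line — $6, $9, $14; squared poverty gap index (FGT₂) = 0.11226.
After the $6 transfer: below the line — $12, $15, $20; squared poverty gap index (FGT₂) = 0.03512.
Reduction = 0.11226 − 0.03512 = 0.077.

0.077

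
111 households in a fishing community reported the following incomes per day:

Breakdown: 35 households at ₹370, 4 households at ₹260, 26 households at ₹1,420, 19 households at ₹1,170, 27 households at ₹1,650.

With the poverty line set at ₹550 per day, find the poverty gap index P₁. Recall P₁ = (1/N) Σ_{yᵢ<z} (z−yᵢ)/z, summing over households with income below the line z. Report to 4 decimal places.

Poor units: 4×₹260, 35×₹370 (q = 39 of N = 111).
Normalized shortfalls: (550−260)/550 = 0.5273 (×4); (550−370)/550 = 0.3273 (×35).
Sum of shortfalls = 13.563636; P₁ averages over all N: 13.563636 / 111 = 0.1222.

0.1222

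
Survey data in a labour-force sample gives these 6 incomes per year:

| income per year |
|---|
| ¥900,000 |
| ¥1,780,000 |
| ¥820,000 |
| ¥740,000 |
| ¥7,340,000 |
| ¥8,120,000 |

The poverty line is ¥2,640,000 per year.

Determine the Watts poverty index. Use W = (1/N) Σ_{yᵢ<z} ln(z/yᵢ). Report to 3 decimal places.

0.652

Incomes under z: ¥740,000, ¥820,000, ¥900,000, ¥1,780,000 (q = 4 of N = 6).
Log gaps: ln(2640000/740000) = 1.2719; ln(2640000/820000) = 1.1692; ln(2640000/900000) = 1.0761; ln(2640000/1780000) = 0.3942.
W = 3.911419 / 6 = 0.652.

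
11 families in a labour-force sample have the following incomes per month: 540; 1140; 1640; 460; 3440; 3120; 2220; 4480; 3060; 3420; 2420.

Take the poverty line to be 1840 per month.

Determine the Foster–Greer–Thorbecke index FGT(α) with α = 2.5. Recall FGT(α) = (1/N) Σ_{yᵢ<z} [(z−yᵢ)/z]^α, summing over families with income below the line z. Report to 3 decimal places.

Incomes under z: 460, 540, 1140, 1640 (q = 4 of N = 11).
Normalized shortfalls: (1840−460)/1840 = 0.7500; (1840−540)/1840 = 0.7065; (1840−1140)/1840 = 0.3804; (1840−1640)/1840 = 0.1087.
Raised to α = 2.5: 0.48714; 0.41958; 0.08927; 0.00390.
Sum = 0.999883; FGT(2.5) = 0.999883 / 11 = 0.091.

0.091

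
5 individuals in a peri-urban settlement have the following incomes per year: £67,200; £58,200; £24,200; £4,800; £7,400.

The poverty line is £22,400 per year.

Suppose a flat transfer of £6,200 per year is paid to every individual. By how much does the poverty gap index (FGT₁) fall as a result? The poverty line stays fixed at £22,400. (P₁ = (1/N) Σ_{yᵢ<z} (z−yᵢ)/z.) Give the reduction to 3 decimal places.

0.111

Before: below the line — £4,800, £7,400; poverty gap index (FGT₁) = 0.29107.
After the £6,200 transfer: below the line — £11,000, £13,600; poverty gap index (FGT₁) = 0.18036.
Reduction = 0.29107 − 0.18036 = 0.111.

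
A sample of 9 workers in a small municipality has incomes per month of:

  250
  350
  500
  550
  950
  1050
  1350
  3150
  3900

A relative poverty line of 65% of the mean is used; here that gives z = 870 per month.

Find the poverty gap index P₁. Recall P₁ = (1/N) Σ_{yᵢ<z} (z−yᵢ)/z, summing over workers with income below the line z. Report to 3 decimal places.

Poor units: 250, 350, 500, 550 (q = 4 of N = 9).
Normalized shortfalls: (870−250)/870 = 0.7126; (870−350)/870 = 0.5977; (870−500)/870 = 0.4253; (870−550)/870 = 0.3678.
Sum of shortfalls = 2.103448; P₁ averages over all N: 2.103448 / 9 = 0.234.

0.234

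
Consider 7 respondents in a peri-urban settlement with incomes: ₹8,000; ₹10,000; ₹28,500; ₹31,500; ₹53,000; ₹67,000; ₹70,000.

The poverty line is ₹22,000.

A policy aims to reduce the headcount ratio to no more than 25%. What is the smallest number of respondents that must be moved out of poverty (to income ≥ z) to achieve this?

1

Currently q = 2 of N = 7 are below the line (H = 0.286).
A headcount ratio of at most 25% allows at most ⌊0.25 × 7⌋ = 1 poor respondents.
So at least 2 − 1 = 1 must be lifted.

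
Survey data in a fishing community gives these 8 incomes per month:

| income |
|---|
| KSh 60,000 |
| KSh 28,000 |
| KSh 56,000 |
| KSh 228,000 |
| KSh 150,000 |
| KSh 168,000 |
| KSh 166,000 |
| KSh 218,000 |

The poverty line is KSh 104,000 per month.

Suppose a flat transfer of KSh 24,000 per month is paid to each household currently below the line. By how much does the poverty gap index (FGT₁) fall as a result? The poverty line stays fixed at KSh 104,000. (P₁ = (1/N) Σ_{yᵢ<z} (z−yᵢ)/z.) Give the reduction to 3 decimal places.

Before: below the line — KSh 28,000, KSh 56,000, KSh 60,000; poverty gap index (FGT₁) = 0.20192.
After the KSh 24,000 transfer: below the line — KSh 52,000, KSh 80,000, KSh 84,000; poverty gap index (FGT₁) = 0.11538.
Reduction = 0.20192 − 0.11538 = 0.087.

0.087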